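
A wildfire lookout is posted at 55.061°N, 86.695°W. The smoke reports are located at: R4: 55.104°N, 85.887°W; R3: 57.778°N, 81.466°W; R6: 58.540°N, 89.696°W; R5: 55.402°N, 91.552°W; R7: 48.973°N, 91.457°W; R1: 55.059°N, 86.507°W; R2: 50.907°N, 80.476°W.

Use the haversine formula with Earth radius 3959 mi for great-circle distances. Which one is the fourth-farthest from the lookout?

Distances from the lookout (55.061°N, 86.695°W):
R7: 466.6 mi
R2: 386.1 mi
R3: 274.1 mi
R6: 265.8 mi
R5: 192.8 mi
R4: 32.1 mi
R1: 7.4 mi
The fourth-farthest is R6 at 265.8 mi.

R6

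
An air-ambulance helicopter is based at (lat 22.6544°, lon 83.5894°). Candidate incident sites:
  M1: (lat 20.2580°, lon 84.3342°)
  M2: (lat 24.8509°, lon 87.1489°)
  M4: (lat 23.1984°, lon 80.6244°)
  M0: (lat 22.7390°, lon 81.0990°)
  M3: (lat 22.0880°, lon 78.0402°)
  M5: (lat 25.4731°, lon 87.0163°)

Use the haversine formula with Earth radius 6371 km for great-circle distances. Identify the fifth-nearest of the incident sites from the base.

M5

Distances from the base ((lat 22.6544°, lon 83.5894°)):
M0: 255.6 km
M1: 277.4 km
M4: 309.6 km
M2: 436.9 km
M5: 468.2 km
M3: 574.0 km
The fifth-nearest is M5 at 468.2 km.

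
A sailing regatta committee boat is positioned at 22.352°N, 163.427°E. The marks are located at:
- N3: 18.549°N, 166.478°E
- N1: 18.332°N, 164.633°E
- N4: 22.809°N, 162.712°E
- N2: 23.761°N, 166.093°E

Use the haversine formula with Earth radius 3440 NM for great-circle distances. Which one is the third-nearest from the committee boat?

N1

Distance to each, sorted:
N4: 48.2 NM
N2: 169.8 NM
N1: 250.7 NM
N3: 285.6 NM
The third-nearest is N1 at 250.7 NM.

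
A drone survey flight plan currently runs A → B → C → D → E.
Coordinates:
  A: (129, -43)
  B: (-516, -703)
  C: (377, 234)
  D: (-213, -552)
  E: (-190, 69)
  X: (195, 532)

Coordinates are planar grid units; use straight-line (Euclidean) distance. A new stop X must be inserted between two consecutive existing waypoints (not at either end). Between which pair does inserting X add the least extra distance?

between B and C

Added distance for inserting X between each consecutive pair:
A–B: 1081.0
B–C: 479.8
C–D: 524.6
D–E: 1139.0
Smallest added distance is 479.8, inserting between B and C.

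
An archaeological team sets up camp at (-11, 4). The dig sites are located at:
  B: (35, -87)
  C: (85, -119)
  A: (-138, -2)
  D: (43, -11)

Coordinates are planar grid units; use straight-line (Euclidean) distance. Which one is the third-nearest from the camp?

Distance to each, sorted:
D: 56.0
B: 102.0
A: 127.1
C: 156.0
The third-nearest is A at 127.1.

A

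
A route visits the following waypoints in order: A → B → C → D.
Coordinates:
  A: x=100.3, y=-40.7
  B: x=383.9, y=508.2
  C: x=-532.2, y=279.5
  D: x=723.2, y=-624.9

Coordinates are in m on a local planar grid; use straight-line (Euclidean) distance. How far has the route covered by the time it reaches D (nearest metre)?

Leg distances:
A→B: 617.8 m  (cumulative 617.8 m)
B→C: 944.2 m  (cumulative 1562.1 m)
C→D: 1547.2 m  (cumulative 3109.3 m)
Cumulative distance at D ≈ 3109 m.

3109 m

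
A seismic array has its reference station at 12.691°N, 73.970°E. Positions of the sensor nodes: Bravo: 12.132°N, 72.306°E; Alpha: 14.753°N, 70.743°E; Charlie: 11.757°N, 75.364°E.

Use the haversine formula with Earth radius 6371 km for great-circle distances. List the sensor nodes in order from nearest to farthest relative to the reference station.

Distance from the reference station at 12.691°N, 73.970°E to each:
Charlie 11.757°N, 75.364°E: 183.7 km
Bravo 12.132°N, 72.306°E: 191.1 km
Alpha 14.753°N, 70.743°E: 417.2 km

Charlie, Bravo, Alpha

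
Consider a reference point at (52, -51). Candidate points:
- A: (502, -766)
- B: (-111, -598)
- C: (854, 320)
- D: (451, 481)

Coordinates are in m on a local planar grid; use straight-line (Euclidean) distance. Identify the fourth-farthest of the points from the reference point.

Distances from the reference point ((52, -51)):
C: 883.7 m
A: 844.8 m
D: 665.0 m
B: 570.8 m
The fourth-farthest is B at 570.8 m.

B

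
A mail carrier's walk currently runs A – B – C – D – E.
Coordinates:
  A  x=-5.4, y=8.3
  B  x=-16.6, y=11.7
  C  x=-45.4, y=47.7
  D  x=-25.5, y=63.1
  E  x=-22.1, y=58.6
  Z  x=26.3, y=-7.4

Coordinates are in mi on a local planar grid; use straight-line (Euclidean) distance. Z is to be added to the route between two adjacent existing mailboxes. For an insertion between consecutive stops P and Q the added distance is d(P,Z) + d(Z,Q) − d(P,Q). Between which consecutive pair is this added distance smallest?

Added distance for inserting Z between each consecutive pair:
A–B: 70.6 mi
B–C: 91.3 mi
C–D: 152.7 mi
D–E: 163.7 mi
Smallest added distance is 70.6 mi, inserting between A and B.

between A and B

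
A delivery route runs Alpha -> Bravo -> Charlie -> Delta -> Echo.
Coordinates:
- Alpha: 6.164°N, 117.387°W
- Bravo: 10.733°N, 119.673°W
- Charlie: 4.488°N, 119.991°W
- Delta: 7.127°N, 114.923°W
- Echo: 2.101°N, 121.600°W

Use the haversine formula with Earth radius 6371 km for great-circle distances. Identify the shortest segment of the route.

Leg distances:
Alpha→Bravo: 566.8 km
Bravo→Charlie: 695.3 km
Charlie→Delta: 632.7 km
Delta→Echo: 927.2 km
The shortest leg is Alpha–Bravo at 566.8 km.

Alpha–Bravo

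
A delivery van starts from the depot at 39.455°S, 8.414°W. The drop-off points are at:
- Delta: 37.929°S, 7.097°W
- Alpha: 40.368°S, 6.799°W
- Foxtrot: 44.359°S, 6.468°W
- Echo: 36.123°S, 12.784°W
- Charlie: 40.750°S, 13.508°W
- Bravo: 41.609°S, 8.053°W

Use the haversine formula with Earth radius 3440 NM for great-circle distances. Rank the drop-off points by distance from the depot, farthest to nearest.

Computing each great-circle distance from 39.455°S, 8.414°W:
Foxtrot 44.359°S, 6.468°W: 307.0 NM
Echo 36.123°S, 12.784°W: 288.0 NM
Charlie 40.750°S, 13.508°W: 246.5 NM
Bravo 41.609°S, 8.053°W: 130.4 NM
Delta 37.929°S, 7.097°W: 110.5 NM
Alpha 40.368°S, 6.799°W: 92.4 NM

Foxtrot, Echo, Charlie, Bravo, Delta, Alpha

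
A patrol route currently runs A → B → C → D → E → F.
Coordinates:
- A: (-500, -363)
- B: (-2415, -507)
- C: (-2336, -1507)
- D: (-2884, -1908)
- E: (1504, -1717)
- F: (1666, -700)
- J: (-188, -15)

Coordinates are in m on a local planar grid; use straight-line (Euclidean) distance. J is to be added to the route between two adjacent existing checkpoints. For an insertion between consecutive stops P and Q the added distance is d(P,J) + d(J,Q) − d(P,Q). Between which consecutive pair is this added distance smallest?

Added distance for inserting J between each consecutive pair:
A–B: 827.7 m
B–C: 3892.9 m
C–D: 5230.5 m
D–E: 1302.0 m
E–F: 3346.6 m
Smallest added distance is 827.7 m, inserting between A and B.

between A and B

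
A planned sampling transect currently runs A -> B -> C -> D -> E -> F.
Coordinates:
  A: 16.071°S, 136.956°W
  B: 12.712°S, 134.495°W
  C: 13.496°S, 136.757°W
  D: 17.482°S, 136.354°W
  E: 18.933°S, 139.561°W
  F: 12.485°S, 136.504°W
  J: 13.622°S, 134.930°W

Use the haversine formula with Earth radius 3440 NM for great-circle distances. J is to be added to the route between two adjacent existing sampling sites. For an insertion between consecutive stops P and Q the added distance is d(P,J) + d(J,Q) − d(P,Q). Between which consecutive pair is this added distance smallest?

Added distance for inserting J between each consecutive pair:
A–B: 1.2 NM
B–C: 26.8 NM
C–D: 112.4 NM
D–E: 459.1 NM
E–F: 104.9 NM
Smallest added distance is 1.2 NM, inserting between A and B.

between A and B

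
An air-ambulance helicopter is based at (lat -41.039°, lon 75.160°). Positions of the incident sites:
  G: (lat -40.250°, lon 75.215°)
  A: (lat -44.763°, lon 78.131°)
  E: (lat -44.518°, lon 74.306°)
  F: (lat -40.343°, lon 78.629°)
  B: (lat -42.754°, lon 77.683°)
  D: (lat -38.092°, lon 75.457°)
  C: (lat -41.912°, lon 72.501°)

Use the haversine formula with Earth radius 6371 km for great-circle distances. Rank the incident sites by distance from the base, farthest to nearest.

A, E, D, F, B, C, G

Distances from the base:
A (lat -44.763°, lon 78.131°): 479.5 km
E (lat -44.518°, lon 74.306°): 393.1 km
D (lat -38.092°, lon 75.457°): 328.7 km
F (lat -40.343°, lon 78.629°): 302.5 km
B (lat -42.754°, lon 77.683°): 282.8 km
C (lat -41.912°, lon 72.501°): 241.8 km
G (lat -40.250°, lon 75.215°): 87.9 km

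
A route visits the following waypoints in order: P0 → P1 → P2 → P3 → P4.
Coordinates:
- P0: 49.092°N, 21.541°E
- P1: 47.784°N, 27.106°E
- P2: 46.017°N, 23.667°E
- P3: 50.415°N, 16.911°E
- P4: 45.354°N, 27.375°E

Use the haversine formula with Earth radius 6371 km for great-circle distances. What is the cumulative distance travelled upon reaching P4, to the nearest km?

Leg distances:
P0→P1: 435.4 km  (cumulative 435.4 km)
P1→P2: 326.9 km  (cumulative 762.3 km)
P2→P3: 699.3 km  (cumulative 1461.5 km)
P3→P4: 960.6 km  (cumulative 2422.2 km)
Cumulative distance at P4 ≈ 2422 km.

2422 km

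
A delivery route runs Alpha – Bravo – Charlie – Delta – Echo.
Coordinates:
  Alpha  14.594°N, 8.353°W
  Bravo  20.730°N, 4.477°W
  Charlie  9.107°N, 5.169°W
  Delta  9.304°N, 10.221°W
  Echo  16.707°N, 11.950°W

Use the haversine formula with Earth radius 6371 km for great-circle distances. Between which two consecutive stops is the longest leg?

Leg distances:
Alpha→Bravo: 796.2 km
Bravo→Charlie: 1294.5 km
Charlie→Delta: 554.9 km
Delta→Echo: 844.2 km
The longest leg is Bravo–Charlie at 1294.5 km.

Bravo–Charlie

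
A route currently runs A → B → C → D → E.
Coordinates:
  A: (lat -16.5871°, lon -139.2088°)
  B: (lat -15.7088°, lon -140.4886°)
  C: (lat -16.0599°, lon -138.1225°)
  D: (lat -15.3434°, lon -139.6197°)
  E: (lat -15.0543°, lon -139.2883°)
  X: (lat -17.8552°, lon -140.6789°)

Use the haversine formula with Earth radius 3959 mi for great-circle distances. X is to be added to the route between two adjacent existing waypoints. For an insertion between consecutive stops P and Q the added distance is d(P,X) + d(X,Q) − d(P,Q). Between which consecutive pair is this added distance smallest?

Added distance for inserting X between each consecutive pair:
A–B: 175.2 mi
B–C: 199.3 mi
C–D: 285.6 mi
D–E: 371.8 mi
Smallest added distance is 175.2 mi, inserting between A and B.

between A and B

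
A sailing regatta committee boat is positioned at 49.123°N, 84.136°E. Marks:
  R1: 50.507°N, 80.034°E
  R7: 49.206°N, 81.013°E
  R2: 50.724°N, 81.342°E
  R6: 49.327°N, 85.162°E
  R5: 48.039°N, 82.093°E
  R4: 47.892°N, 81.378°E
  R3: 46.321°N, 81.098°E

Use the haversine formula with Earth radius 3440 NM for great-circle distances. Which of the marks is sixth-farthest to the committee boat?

R5

Distances from the committee boat (49.123°N, 84.136°E):
R3: 208.2 NM
R1: 179.3 NM
R2: 144.6 NM
R4: 132.3 NM
R7: 122.7 NM
R5: 104.0 NM
R6: 42.1 NM
The sixth-farthest is R5 at 104.0 NM.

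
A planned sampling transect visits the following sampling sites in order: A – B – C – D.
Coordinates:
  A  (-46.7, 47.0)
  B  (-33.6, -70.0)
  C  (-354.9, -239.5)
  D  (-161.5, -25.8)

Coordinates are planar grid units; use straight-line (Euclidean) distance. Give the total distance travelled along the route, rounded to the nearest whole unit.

769

Leg distances:
A→B: 117.7  (cumulative 117.7)
B→C: 363.3  (cumulative 481.0)
C→D: 288.2  (cumulative 769.2)
Total route length ≈ 769.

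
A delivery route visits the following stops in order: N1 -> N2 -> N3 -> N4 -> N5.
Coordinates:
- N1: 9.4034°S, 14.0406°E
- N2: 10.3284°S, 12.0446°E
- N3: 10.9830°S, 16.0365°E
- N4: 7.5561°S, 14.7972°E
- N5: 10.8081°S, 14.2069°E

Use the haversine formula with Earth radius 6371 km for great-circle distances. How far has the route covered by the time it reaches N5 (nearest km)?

Leg distances:
N1→N2: 241.6 km  (cumulative 241.6 km)
N2→N3: 442.3 km  (cumulative 683.9 km)
N3→N4: 404.6 km  (cumulative 1088.5 km)
N4→N5: 367.4 km  (cumulative 1455.8 km)
Cumulative distance at N5 ≈ 1456 km.

1456 km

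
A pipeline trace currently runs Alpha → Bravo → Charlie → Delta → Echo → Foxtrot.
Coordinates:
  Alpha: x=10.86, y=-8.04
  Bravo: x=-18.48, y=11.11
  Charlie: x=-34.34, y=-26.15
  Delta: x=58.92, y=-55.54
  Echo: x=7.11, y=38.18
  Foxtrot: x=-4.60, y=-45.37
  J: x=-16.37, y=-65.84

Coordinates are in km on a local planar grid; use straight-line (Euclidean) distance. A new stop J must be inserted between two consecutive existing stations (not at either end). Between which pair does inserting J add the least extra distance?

Added distance for inserting J between each consecutive pair:
Alpha–Bravo: 105.8 km
Bravo–Charlie: 80.1 km
Charlie–Delta: 21.8 km
Delta–Echo: 75.5 km
Echo–Foxtrot: 45.9 km
Smallest added distance is 21.8 km, inserting between Charlie and Delta.

between Charlie and Delta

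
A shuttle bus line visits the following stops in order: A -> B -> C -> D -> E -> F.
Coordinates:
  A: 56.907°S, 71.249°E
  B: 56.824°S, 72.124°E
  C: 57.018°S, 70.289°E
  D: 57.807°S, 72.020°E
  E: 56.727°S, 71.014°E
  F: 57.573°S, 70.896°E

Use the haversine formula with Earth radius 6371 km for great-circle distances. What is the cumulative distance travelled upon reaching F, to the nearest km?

532 km

Leg distances:
A→B: 54.0 km  (cumulative 54.0 km)
B→C: 113.4 km  (cumulative 167.4 km)
C→D: 135.8 km  (cumulative 303.2 km)
D→E: 134.5 km  (cumulative 437.7 km)
E→F: 94.3 km  (cumulative 532.0 km)
Cumulative distance at F ≈ 532 km.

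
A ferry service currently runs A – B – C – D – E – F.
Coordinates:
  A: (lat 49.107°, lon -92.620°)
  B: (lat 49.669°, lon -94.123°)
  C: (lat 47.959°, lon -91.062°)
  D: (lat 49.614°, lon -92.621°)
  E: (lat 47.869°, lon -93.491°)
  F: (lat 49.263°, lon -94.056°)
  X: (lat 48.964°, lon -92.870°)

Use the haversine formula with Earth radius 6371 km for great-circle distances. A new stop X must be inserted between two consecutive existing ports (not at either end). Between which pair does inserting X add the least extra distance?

between B and C

Added distance for inserting X between each consecutive pair:
A–B: 18.7 km
B–C: 0.0 km
C–D: 31.9 km
D–E: 0.3 km
E–F: 62.1 km
Smallest added distance is 0.0 km, inserting between B and C.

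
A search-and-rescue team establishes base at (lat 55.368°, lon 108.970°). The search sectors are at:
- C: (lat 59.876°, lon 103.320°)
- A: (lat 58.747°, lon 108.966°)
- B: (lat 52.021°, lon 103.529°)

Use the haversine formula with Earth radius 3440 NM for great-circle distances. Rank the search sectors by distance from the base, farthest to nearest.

Distances from the base:
C (lat 59.876°, lon 103.320°): 325.7 NM
B (lat 52.021°, lon 103.529°): 278.8 NM
A (lat 58.747°, lon 108.966°): 202.9 NM

C, B, A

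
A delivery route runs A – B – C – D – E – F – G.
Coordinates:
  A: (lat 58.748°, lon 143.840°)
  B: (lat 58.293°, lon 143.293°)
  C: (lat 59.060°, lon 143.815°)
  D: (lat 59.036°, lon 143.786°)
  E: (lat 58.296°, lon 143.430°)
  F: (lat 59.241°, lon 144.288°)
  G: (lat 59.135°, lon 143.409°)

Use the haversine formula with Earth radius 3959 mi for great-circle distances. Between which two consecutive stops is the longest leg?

Leg distances:
A→B: 37.1 mi
B→C: 56.2 mi
C→D: 2.0 mi
D→E: 52.7 mi
E→F: 72.2 mi
F→G: 32.0 mi
The longest leg is E–F at 72.2 mi.

E–F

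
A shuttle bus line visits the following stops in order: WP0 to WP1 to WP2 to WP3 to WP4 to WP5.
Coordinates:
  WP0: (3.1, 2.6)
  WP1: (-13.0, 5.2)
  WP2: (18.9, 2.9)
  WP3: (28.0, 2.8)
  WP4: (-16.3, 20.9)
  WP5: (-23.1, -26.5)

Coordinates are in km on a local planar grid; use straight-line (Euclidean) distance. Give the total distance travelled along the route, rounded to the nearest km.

153 km

Leg distances:
WP0→WP1: 16.3 km  (cumulative 16.3 km)
WP1→WP2: 32.0 km  (cumulative 48.3 km)
WP2→WP3: 9.1 km  (cumulative 57.4 km)
WP3→WP4: 47.9 km  (cumulative 105.2 km)
WP4→WP5: 47.9 km  (cumulative 153.1 km)
Total route length ≈ 153 km.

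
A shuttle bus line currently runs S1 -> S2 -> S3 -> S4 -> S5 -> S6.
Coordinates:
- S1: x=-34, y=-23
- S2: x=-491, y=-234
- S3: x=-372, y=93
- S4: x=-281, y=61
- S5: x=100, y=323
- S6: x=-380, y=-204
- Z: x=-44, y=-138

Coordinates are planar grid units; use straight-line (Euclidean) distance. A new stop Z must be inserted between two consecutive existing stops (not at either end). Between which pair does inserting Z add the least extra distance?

Added distance for inserting Z between each consecutive pair:
S1–S2: 69.3
S2–S3: 510.4
S3–S4: 614.2
S4–S5: 330.0
S5–S6: 112.6
Smallest added distance is 69.3, inserting between S1 and S2.

between S1 and S2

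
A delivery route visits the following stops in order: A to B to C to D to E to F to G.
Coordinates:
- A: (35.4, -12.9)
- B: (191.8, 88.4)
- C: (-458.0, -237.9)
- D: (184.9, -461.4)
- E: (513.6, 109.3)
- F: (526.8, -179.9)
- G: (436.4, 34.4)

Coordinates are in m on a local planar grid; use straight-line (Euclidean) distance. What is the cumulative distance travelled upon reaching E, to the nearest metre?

2253 m

Leg distances:
A→B: 186.3 m  (cumulative 186.3 m)
B→C: 727.1 m  (cumulative 913.5 m)
C→D: 680.6 m  (cumulative 1594.1 m)
D→E: 658.6 m  (cumulative 2252.7 m)
Cumulative distance at E ≈ 2253 m.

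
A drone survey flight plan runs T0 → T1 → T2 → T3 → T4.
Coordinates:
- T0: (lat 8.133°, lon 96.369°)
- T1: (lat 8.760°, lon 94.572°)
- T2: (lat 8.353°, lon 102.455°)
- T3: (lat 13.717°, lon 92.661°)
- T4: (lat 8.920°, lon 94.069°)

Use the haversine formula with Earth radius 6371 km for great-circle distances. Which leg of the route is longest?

T2–T3

Leg distances:
T0→T1: 209.6 km
T1→T2: 868.0 km
T2→T3: 1223.6 km
T3→T4: 555.0 km
The longest leg is T2–T3 at 1223.6 km.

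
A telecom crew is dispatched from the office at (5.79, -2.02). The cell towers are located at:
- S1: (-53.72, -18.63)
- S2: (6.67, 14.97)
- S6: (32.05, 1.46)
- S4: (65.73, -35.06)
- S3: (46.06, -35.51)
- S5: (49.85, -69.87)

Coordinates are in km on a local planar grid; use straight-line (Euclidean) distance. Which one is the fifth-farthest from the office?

Distances from the office ((5.79, -2.02)):
S5: 80.9 km
S4: 68.4 km
S1: 61.8 km
S3: 52.4 km
S6: 26.5 km
S2: 17.0 km
The fifth-farthest is S6 at 26.5 km.

S6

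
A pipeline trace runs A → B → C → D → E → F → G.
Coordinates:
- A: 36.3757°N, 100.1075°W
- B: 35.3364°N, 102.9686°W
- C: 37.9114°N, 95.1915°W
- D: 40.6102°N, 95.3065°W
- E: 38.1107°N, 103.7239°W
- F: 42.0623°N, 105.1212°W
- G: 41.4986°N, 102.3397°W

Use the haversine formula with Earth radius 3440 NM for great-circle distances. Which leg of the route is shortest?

Leg distances:
A→B: 152.6 NM
B→C: 405.2 NM
C→D: 162.1 NM
D→E: 418.3 NM
E→F: 245.8 NM
F→G: 129.0 NM
The shortest leg is F–G at 129.0 NM.

F–G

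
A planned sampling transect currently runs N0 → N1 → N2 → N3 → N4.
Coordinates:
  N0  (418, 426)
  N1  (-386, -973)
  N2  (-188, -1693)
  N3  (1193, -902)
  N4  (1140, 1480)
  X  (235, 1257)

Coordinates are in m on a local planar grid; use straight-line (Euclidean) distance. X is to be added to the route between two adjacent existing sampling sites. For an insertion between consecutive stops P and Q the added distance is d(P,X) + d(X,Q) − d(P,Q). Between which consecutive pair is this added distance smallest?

Added distance for inserting X between each consecutive pair:
N0–N1: 1552.2 m
N1–N2: 4548.3 m
N2–N3: 3750.7 m
N3–N4: 911.5 m
Smallest added distance is 911.5 m, inserting between N3 and N4.

between N3 and N4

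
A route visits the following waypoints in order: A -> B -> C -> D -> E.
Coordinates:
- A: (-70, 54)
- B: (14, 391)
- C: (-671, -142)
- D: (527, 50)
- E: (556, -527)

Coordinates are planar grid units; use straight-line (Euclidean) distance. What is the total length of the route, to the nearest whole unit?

Leg distances:
A→B: 347.3  (cumulative 347.3)
B→C: 867.9  (cumulative 1215.2)
C→D: 1213.3  (cumulative 2428.5)
D→E: 577.7  (cumulative 3006.3)
Total route length ≈ 3006.

3006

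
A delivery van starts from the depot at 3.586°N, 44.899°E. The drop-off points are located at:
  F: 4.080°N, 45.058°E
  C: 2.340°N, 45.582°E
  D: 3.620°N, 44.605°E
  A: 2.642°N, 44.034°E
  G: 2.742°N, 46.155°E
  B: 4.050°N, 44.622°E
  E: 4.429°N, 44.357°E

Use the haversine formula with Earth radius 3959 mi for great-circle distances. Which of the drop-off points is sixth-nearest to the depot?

C

Distance to each, sorted:
D: 20.4 mi
F: 35.9 mi
B: 37.3 mi
E: 69.2 mi
A: 88.4 mi
C: 98.2 mi
G: 104.5 mi
The sixth-nearest is C at 98.2 mi.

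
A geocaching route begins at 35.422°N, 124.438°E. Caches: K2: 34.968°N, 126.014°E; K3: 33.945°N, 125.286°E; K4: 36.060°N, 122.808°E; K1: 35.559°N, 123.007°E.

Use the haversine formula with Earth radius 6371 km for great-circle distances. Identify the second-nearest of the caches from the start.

K2

Distances from the start (35.422°N, 124.438°E):
K1: 130.4 km
K2: 151.8 km
K4: 163.3 km
K3: 181.6 km
The second-nearest is K2 at 151.8 km.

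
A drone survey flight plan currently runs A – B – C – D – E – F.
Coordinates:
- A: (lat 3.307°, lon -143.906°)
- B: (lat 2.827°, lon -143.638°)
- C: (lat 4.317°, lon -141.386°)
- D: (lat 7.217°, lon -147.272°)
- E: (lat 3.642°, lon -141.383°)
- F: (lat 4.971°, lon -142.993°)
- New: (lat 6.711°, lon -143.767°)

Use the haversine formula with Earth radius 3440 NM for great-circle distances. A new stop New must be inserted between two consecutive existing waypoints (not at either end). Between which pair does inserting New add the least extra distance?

Added distance for inserting New between each consecutive pair:
A–B: 404.9 NM
B–C: 273.7 NM
C–D: 21.0 NM
D–E: 31.8 NM
E–F: 222.1 NM
Smallest added distance is 21.0 NM, inserting between C and D.

between C and D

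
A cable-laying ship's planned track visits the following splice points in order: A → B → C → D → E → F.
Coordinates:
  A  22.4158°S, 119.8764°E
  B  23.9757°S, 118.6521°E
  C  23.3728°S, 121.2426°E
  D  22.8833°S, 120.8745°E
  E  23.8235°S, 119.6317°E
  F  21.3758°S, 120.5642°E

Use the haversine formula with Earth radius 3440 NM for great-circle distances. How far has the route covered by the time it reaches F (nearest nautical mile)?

543 NM

Leg distances:
A→B: 115.5 NM  (cumulative 115.5 NM)
B→C: 147.0 NM  (cumulative 262.4 NM)
C→D: 35.7 NM  (cumulative 298.2 NM)
D→E: 88.8 NM  (cumulative 386.9 NM)
E→F: 155.8 NM  (cumulative 542.7 NM)
Cumulative distance at F ≈ 543 NM.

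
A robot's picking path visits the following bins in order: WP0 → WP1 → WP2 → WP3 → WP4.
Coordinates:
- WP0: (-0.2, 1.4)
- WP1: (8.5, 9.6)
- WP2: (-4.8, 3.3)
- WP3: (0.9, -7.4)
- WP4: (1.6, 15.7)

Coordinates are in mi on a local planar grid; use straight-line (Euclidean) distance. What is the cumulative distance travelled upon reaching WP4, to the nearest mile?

Leg distances:
WP0→WP1: 12.0 mi  (cumulative 12.0 mi)
WP1→WP2: 14.7 mi  (cumulative 26.7 mi)
WP2→WP3: 12.1 mi  (cumulative 38.8 mi)
WP3→WP4: 23.1 mi  (cumulative 61.9 mi)
Cumulative distance at WP4 ≈ 62 mi.

62 mi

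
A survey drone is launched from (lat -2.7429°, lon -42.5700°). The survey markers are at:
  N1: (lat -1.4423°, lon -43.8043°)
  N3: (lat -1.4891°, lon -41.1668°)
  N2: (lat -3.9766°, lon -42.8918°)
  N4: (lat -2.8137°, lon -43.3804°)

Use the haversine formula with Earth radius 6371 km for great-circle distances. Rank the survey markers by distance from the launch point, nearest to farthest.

N4, N2, N1, N3

Distance from the launch point at (lat -2.7429°, lon -42.5700°) to each:
N4 (lat -2.8137°, lon -43.3804°): 90.4 km
N2 (lat -3.9766°, lon -42.8918°): 141.8 km
N1 (lat -1.4423°, lon -43.8043°): 199.3 km
N3 (lat -1.4891°, lon -41.1668°): 209.2 km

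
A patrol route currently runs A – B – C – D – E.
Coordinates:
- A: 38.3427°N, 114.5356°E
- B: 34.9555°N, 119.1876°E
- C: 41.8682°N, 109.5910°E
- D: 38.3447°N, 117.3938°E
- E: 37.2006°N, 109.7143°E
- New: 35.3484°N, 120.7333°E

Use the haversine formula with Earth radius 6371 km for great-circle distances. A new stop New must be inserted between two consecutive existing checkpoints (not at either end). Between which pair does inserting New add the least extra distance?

Added distance for inserting New between each consecutive pair:
A–B: 230.9 km
B–C: 220.6 km
C–D: 884.0 km
D–E: 768.1 km
Smallest added distance is 220.6 km, inserting between B and C.

between B and C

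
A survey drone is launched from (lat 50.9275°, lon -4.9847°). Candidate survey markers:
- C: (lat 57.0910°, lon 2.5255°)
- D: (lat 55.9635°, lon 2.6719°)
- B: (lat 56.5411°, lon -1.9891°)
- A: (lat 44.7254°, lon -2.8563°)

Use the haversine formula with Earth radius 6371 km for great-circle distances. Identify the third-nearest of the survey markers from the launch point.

Distances from the launch point ((lat 50.9275°, lon -4.9847°)):
B: 654.4 km
A: 707.6 km
D: 754.6 km
C: 841.9 km
The third-nearest is D at 754.6 km.

D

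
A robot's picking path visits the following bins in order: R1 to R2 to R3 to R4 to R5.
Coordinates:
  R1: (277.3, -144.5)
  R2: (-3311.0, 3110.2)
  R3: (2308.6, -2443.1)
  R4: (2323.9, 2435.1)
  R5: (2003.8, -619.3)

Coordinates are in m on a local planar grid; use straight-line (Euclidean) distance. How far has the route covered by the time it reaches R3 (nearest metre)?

Leg distances:
R1→R2: 4844.5 m  (cumulative 4844.5 m)
R2→R3: 7900.6 m  (cumulative 12745.1 m)
Cumulative distance at R3 ≈ 12745 m.

12745 m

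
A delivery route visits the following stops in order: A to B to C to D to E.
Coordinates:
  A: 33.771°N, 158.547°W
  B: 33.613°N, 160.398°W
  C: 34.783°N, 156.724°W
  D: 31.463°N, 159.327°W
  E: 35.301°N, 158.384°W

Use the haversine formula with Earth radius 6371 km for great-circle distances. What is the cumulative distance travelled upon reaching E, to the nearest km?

Leg distances:
A→B: 172.1 km  (cumulative 172.1 km)
B→C: 362.0 km  (cumulative 534.2 km)
C→D: 441.6 km  (cumulative 975.8 km)
D→E: 435.6 km  (cumulative 1411.4 km)
Cumulative distance at E ≈ 1411 km.

1411 km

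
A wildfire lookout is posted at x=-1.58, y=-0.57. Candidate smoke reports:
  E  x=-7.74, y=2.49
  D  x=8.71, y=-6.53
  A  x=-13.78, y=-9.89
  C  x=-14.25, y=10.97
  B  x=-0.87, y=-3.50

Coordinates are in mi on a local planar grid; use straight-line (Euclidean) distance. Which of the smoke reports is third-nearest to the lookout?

Distances from the lookout (x=-1.58, y=-0.57):
B: 3.0 mi
E: 6.9 mi
D: 11.9 mi
A: 15.4 mi
C: 17.1 mi
The third-nearest is D at 11.9 mi.

D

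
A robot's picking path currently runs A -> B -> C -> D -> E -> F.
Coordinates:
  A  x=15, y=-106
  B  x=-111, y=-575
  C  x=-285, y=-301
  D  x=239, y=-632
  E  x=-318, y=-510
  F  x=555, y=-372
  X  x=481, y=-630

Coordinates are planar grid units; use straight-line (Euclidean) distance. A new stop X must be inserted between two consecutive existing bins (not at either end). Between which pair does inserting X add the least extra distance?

between E and F

Added distance for inserting X between each consecutive pair:
A–B: 810.2
B–C: 1103.6
C–D: 455.9
D–E: 479.8
E–F: 192.5
Smallest added distance is 192.5, inserting between E and F.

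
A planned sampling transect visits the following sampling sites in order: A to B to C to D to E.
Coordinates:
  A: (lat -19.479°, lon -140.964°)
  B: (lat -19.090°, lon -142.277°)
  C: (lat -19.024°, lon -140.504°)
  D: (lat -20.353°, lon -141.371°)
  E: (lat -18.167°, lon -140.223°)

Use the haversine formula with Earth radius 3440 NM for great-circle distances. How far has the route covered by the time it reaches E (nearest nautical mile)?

419 NM

Leg distances:
A→B: 78.0 NM  (cumulative 78.0 NM)
B→C: 100.7 NM  (cumulative 178.7 NM)
C→D: 93.6 NM  (cumulative 272.3 NM)
D→E: 146.5 NM  (cumulative 418.8 NM)
Cumulative distance at E ≈ 419 NM.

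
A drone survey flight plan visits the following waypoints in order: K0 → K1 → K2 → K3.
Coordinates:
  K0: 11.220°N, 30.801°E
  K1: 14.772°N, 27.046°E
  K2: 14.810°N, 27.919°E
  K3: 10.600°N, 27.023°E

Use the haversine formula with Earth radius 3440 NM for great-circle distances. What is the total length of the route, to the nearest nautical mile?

Leg distances:
K0→K1: 306.1 NM  (cumulative 306.1 NM)
K1→K2: 50.7 NM  (cumulative 356.9 NM)
K2→K3: 258.2 NM  (cumulative 615.0 NM)
Total route length ≈ 615 NM.

615 NM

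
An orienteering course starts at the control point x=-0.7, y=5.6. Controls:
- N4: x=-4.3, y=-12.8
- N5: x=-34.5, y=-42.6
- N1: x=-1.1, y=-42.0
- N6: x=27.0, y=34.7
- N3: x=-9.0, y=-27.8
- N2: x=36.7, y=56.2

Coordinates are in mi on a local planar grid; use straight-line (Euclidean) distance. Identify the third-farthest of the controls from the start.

N1

Distances from the start (x=-0.7, y=5.6):
N2: 62.9 mi
N5: 58.9 mi
N1: 47.6 mi
N6: 40.2 mi
N3: 34.4 mi
N4: 18.7 mi
The third-farthest is N1 at 47.6 mi.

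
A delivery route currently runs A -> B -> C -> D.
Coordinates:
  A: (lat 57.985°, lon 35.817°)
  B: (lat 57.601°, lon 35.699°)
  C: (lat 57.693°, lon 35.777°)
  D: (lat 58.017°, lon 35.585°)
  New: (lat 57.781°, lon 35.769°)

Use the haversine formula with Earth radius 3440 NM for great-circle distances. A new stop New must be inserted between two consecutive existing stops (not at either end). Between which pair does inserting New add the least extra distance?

Added distance for inserting New between each consecutive pair:
A–B: 0.0 NM
B–C: 10.3 NM
C–D: 0.2 NM
Smallest added distance is 0.0 NM, inserting between A and B.

between A and B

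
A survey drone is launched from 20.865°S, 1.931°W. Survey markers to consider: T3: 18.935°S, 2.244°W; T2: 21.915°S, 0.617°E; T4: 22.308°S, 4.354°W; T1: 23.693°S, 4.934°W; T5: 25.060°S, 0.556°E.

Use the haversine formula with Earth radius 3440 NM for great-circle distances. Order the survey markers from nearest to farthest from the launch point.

T3, T2, T4, T1, T5

Distances from the launch point:
T3 18.935°S, 2.244°W: 117.2 NM
T2 21.915°S, 0.617°E: 155.8 NM
T4 22.308°S, 4.354°W: 160.6 NM
T1 23.693°S, 4.934°W: 238.0 NM
T5 25.060°S, 0.556°E: 286.9 NM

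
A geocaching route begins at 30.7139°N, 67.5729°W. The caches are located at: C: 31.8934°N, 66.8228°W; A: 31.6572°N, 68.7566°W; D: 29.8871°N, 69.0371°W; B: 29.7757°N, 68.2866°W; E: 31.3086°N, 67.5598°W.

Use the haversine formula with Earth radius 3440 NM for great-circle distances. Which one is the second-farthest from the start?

Distances from the start (30.7139°N, 67.5729°W):
D: 90.7 NM
A: 83.1 NM
C: 80.6 NM
B: 67.4 NM
E: 35.7 NM
The second-farthest is A at 83.1 NM.

A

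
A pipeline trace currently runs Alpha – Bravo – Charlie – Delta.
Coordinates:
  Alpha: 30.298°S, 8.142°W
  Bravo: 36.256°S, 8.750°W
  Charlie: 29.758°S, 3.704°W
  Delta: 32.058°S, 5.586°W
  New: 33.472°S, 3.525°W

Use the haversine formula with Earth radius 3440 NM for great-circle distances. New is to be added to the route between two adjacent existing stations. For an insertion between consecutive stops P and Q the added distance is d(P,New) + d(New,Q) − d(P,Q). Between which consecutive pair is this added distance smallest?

between Bravo and Charlie

Added distance for inserting New between each consecutive pair:
Alpha–Bravo: 250.6 NM
Bravo–Charlie: 64.6 NM
Charlie–Delta: 188.7 NM
Smallest added distance is 64.6 NM, inserting between Bravo and Charlie.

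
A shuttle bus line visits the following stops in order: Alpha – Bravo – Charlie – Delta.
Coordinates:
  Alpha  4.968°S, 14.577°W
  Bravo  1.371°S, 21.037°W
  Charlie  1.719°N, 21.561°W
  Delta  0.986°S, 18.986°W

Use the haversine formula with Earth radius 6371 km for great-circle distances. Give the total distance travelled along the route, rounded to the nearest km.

1585 km

Leg distances:
Alpha→Bravo: 821.1 km  (cumulative 821.1 km)
Bravo→Charlie: 348.5 km  (cumulative 1169.6 km)
Charlie→Delta: 415.3 km  (cumulative 1584.9 km)
Total route length ≈ 1585 km.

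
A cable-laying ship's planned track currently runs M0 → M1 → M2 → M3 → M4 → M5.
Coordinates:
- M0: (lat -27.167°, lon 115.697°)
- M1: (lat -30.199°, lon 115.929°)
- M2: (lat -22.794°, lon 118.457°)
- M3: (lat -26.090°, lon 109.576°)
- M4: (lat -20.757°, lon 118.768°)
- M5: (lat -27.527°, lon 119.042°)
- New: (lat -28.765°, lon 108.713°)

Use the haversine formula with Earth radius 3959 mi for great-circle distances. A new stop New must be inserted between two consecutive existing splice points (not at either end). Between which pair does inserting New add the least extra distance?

between M2 and M3

Added distance for inserting New between each consecutive pair:
M0–M1: 675.4 mi
M1–M2: 643.0 mi
M2–M3: 322.0 mi
M3–M4: 341.5 mi
M4–M5: 1005.2 mi
Smallest added distance is 322.0 mi, inserting between M2 and M3.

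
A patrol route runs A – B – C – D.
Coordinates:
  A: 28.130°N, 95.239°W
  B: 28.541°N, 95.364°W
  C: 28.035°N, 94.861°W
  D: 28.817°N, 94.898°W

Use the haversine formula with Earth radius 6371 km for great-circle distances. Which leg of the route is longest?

Leg distances:
A→B: 47.3 km
B→C: 74.8 km
C→D: 87.0 km
The longest leg is C–D at 87.0 km.

C–D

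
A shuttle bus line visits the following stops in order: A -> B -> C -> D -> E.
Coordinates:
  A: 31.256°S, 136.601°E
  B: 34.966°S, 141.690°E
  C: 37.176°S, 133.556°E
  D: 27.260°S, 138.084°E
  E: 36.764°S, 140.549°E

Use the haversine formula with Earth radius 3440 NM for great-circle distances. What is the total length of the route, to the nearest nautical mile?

Leg distances:
A→B: 339.2 NM  (cumulative 339.2 NM)
B→C: 416.3 NM  (cumulative 755.5 NM)
C→D: 638.0 NM  (cumulative 1393.5 NM)
D→E: 584.2 NM  (cumulative 1977.6 NM)
Total route length ≈ 1978 NM.

1978 NM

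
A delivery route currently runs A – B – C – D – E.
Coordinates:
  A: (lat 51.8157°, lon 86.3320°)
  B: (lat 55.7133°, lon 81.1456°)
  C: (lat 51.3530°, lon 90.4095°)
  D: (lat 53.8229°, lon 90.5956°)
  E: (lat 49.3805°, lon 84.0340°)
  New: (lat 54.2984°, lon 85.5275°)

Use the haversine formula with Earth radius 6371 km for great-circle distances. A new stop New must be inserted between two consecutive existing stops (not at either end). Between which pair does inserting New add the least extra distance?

between B and C

Added distance for inserting New between each consecutive pair:
A–B: 50.8 km
B–C: 4.0 km
C–D: 523.3 km
D–E: 221.4 km
Smallest added distance is 4.0 km, inserting between B and C.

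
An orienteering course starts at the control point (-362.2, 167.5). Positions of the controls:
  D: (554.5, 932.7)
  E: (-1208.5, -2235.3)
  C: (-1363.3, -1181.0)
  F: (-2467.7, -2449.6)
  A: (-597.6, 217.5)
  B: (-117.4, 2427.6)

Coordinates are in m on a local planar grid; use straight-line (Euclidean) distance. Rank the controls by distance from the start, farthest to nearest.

Distance from the start at (-362.2, 167.5) to each:
F (-2467.7, -2449.6): 3358.9 m
E (-1208.5, -2235.3): 2547.5 m
B (-117.4, 2427.6): 2273.3 m
C (-1363.3, -1181.0): 1679.5 m
D (554.5, 932.7): 1194.1 m
A (-597.6, 217.5): 240.7 m

F, E, B, C, D, A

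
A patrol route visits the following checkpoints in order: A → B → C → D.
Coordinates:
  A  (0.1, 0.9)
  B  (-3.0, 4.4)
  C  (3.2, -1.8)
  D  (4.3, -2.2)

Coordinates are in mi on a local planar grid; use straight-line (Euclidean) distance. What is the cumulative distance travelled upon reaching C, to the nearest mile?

13 mi

Leg distances:
A→B: 4.7 mi  (cumulative 4.7 mi)
B→C: 8.8 mi  (cumulative 13.4 mi)
Cumulative distance at C ≈ 13 mi.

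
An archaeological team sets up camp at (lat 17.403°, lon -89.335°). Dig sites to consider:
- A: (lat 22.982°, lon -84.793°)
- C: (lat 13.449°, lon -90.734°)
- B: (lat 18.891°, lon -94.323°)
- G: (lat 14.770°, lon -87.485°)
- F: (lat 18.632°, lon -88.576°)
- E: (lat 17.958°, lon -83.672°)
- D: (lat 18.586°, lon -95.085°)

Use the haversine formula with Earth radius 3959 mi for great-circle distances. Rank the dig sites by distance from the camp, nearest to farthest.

Computing each great-circle distance from (lat 17.403°, lon -89.335°):
F (lat 18.632°, lon -88.576°): 98.5 mi
G (lat 14.770°, lon -87.485°): 219.5 mi
C (lat 13.449°, lon -90.734°): 288.7 mi
B (lat 18.891°, lon -94.323°): 343.3 mi
E (lat 17.958°, lon -83.672°): 374.8 mi
D (lat 18.586°, lon -95.085°): 386.6 mi
A (lat 22.982°, lon -84.793°): 485.0 mi

F, G, C, B, E, D, A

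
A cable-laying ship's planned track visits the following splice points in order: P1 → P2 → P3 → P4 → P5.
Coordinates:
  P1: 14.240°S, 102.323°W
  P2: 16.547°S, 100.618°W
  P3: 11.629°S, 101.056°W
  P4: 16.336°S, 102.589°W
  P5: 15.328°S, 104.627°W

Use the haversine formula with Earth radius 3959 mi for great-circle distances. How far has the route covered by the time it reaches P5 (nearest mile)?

1030 mi

Leg distances:
P1→P2: 195.7 mi  (cumulative 195.7 mi)
P2→P3: 341.1 mi  (cumulative 536.8 mi)
P3→P4: 341.1 mi  (cumulative 877.9 mi)
P4→P5: 152.3 mi  (cumulative 1030.2 mi)
Cumulative distance at P5 ≈ 1030 mi.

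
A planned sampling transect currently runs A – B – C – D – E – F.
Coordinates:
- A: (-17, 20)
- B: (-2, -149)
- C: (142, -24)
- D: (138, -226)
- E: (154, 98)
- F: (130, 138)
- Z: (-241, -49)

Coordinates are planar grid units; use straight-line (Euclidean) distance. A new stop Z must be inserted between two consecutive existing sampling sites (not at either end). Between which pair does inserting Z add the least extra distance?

between A and B

Added distance for inserting Z between each consecutive pair:
A–B: 323.8
B–C: 452.2
C–D: 600.1
D–E: 515.4
E–F: 790.3
Smallest added distance is 323.8, inserting between A and B.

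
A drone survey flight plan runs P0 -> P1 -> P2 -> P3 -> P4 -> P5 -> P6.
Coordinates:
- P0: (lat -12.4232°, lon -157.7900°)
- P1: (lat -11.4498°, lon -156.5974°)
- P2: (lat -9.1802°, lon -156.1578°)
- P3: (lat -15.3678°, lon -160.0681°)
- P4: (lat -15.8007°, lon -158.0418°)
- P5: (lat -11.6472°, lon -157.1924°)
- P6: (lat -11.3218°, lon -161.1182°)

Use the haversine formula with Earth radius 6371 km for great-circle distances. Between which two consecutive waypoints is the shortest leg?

Leg distances:
P0→P1: 169.0 km
P1→P2: 256.9 km
P2→P3: 808.5 km
P3→P4: 222.3 km
P4→P5: 470.9 km
P5→P6: 429.3 km
The shortest leg is P0–P1 at 169.0 km.

P0–P1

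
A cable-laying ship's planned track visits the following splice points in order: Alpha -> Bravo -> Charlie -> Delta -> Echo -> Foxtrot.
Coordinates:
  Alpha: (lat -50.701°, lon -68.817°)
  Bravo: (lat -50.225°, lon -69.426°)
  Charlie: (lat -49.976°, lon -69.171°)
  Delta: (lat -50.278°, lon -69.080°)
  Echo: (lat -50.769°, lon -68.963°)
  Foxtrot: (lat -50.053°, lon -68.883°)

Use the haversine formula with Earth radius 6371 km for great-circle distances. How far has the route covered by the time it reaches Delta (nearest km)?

136 km

Leg distances:
Alpha→Bravo: 68.3 km  (cumulative 68.3 km)
Bravo→Charlie: 33.1 km  (cumulative 101.4 km)
Charlie→Delta: 34.2 km  (cumulative 135.6 km)
Cumulative distance at Delta ≈ 136 km.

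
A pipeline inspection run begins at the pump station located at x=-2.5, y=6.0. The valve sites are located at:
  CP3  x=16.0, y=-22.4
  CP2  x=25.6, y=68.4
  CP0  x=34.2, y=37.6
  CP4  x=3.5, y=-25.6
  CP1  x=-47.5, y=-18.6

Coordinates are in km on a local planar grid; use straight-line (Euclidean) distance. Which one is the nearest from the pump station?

CP4

Distances from the pump station (x=-2.5, y=6.0):
CP4: 32.2 km
CP3: 33.9 km
CP0: 48.4 km
CP1: 51.3 km
CP2: 68.4 km
The nearest is CP4 at 32.2 km.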